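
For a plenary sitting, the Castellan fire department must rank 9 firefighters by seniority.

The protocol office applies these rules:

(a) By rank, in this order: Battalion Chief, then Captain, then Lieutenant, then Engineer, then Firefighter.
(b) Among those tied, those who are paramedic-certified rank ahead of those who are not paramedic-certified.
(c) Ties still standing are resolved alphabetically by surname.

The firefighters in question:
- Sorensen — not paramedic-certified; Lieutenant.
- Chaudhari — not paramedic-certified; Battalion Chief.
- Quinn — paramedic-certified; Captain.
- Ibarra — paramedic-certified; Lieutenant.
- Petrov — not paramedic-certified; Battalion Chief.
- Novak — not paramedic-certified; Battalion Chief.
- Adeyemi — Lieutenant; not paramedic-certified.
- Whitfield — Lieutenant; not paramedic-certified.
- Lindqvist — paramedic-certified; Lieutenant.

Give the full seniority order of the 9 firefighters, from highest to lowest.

By rank: Chaudhari, Novak and Petrov (Battalion Chief); then Quinn (Captain); then Ibarra, Lindqvist, Adeyemi, Sorensen and Whitfield (Lieutenant).
Chaudhari, Novak and Petrov are each not paramedic-certified, so the next rule applies.
Among Chaudhari, Novak and Petrov, alphabetically by surname: Chaudhari before Novak before Petrov.
Among Ibarra, Lindqvist, Adeyemi, Sorensen and Whitfield, paramedic-certified before not paramedic-certified: Ibarra and Lindqvist (paramedic-certified) before Adeyemi, Sorensen and Whitfield (not paramedic-certified).
Among Ibarra and Lindqvist, alphabetically by surname: Ibarra before Lindqvist.
Among Adeyemi, Sorensen and Whitfield, alphabetically by surname: Adeyemi before Sorensen before Whitfield.
Full order: Chaudhari, Novak, Petrov, Quinn, Ibarra, Lindqvist, Adeyemi, Sorensen, Whitfield.

Chaudhari, Novak, Petrov, Quinn, Ibarra, Lindqvist, Adeyemi, Sorensen, Whitfield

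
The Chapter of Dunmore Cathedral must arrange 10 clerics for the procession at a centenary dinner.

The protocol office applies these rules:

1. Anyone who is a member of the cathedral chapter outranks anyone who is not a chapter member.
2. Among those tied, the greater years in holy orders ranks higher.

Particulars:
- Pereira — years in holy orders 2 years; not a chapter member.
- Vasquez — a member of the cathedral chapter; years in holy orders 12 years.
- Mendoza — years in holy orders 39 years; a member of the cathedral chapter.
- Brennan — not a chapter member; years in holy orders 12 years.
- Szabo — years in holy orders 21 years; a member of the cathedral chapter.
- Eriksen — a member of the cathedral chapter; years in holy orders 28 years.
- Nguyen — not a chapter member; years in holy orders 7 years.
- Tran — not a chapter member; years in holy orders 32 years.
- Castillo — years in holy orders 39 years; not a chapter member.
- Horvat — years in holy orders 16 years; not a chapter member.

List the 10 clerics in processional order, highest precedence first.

By the first rule: Mendoza, Eriksen, Szabo and Vasquez (each a member of the cathedral chapter); then Castillo, Tran, Horvat, Brennan, Nguyen and Pereira (each not a chapter member).
Among Mendoza, Eriksen, Szabo and Vasquez, by years in holy orders (higher first): Mendoza (39 years) before Eriksen (28 years) before Szabo (21 years) before Vasquez (12 years).
Among Castillo, Tran, Horvat, Brennan, Nguyen and Pereira, by years in holy orders (higher first): Castillo (39 years) before Tran (32 years) before Horvat (16 years) before Brennan (12 years) before Nguyen (7 years) before Pereira (2 years).
Full order: Mendoza, Eriksen, Szabo, Vasquez, Castillo, Tran, Horvat, Brennan, Nguyen, Pereira.

Mendoza, Eriksen, Szabo, Vasquez, Castillo, Tran, Horvat, Brennan, Nguyen, Pereira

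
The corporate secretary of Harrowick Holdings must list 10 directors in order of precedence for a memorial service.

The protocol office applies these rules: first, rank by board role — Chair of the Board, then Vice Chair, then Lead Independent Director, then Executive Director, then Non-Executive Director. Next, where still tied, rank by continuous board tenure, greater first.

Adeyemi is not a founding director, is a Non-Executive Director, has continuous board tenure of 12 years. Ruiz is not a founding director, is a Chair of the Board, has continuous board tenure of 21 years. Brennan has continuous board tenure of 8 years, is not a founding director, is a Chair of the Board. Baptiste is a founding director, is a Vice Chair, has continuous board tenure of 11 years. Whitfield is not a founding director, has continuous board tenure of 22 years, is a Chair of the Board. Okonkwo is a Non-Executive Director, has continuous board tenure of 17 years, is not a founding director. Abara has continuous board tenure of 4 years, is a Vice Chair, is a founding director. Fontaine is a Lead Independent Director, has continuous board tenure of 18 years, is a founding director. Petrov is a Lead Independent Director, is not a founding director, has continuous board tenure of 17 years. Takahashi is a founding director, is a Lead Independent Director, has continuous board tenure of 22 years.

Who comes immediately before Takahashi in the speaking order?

Abara

By board role: Whitfield, Ruiz and Brennan (Chair of the Board); then Baptiste and Abara (Vice Chair); then Takahashi, Fontaine and Petrov (Lead Independent Director); then Okonkwo and Adeyemi (Non-Executive Director).
Among Whitfield, Ruiz and Brennan, by continuous board tenure (higher first): Whitfield (22 years) before Ruiz (21 years) before Brennan (8 years).
Among Baptiste and Abara, by continuous board tenure (higher first): Baptiste (11 years) before Abara (4 years).
Among Takahashi, Fontaine and Petrov, by continuous board tenure (higher first): Takahashi (22 years) before Fontaine (18 years) before Petrov (17 years).
Among Okonkwo and Adeyemi, by continuous board tenure (higher first): Okonkwo (17 years) before Adeyemi (12 years).
Order: Whitfield, Ruiz, Brennan, Baptiste, Abara, Takahashi, Fontaine, Petrov, Okonkwo, Adeyemi.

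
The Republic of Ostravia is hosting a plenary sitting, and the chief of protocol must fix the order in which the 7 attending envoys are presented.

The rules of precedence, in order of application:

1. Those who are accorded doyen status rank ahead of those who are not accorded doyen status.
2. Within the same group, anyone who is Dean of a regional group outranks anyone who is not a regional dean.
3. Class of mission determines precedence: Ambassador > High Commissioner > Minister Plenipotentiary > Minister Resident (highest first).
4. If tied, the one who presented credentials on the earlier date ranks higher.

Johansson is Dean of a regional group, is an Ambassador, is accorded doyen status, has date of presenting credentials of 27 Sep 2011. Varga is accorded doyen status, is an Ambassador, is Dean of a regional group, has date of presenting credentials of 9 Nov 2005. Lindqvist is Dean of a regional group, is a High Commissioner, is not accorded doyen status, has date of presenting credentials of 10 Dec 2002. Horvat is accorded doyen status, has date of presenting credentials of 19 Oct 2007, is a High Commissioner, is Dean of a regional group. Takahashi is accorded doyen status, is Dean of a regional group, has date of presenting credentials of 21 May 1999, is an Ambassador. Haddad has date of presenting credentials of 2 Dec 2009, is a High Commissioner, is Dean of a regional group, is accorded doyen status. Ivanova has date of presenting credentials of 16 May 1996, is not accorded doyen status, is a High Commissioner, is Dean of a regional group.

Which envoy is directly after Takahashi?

By the first rule: Takahashi, Varga, Johansson, Horvat and Haddad (each accorded doyen status); then Ivanova and Lindqvist (both not accorded doyen status).
Takahashi, Varga, Johansson, Horvat and Haddad are each Dean of a regional group, so the next rule applies.
Among Takahashi, Varga, Johansson, Horvat and Haddad, by class of mission: Takahashi, Varga and Johansson (Ambassador) before Horvat and Haddad (High Commissioner).
Among Takahashi, Varga and Johansson, by date of presenting credentials (earlier first): Takahashi (21 May 1999) before Varga (9 Nov 2005) before Johansson (27 Sep 2011).
Among Horvat and Haddad, by date of presenting credentials (earlier first): Horvat (19 Oct 2007) before Haddad (2 Dec 2009).
Ivanova and Lindqvist are each Dean of a regional group, so the next rule applies.
Ivanova and Lindqvist are each High Commissioner, so the next rule applies.
Among Ivanova and Lindqvist, by date of presenting credentials (earlier first): Ivanova (16 May 1996) before Lindqvist (10 Dec 2002).
Order: Takahashi, Varga, Johansson, Horvat, Haddad, Ivanova, Lindqvist.

Varga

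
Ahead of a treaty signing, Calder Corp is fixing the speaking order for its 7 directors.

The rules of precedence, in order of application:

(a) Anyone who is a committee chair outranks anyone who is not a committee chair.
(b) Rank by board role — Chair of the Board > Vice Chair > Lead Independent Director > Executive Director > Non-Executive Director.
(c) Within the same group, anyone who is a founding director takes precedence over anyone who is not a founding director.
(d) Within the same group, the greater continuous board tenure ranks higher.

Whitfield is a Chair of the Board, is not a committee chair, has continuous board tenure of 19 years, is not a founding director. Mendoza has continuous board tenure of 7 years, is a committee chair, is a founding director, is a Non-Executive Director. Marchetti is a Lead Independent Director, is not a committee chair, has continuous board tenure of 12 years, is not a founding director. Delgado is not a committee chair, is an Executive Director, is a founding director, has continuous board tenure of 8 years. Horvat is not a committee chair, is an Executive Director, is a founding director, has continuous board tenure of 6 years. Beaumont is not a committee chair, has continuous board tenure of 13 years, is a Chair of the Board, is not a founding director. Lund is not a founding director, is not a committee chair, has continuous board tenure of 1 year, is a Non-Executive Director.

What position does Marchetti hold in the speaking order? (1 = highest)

4

By the first rule: Mendoza (a committee chair); then Whitfield, Beaumont, Marchetti, Delgado, Horvat and Lund (each not a committee chair).
Among Whitfield, Beaumont, Marchetti, Delgado, Horvat and Lund, by board role: Whitfield and Beaumont (Chair of the Board) before Marchetti (Lead Independent Director) before Delgado and Horvat (Executive Director) before Lund (Non-Executive Director).
Whitfield and Beaumont are each not a founding director, so the next rule applies.
Among Whitfield and Beaumont, by continuous board tenure (higher first): Whitfield (19 years) before Beaumont (13 years).
Delgado and Horvat are each a founding director, so the next rule applies.
Among Delgado and Horvat, by continuous board tenure (higher first): Delgado (8 years) before Horvat (6 years).
Order: Mendoza, Whitfield, Beaumont, Marchetti, Delgado, Horvat, Lund. So position 4.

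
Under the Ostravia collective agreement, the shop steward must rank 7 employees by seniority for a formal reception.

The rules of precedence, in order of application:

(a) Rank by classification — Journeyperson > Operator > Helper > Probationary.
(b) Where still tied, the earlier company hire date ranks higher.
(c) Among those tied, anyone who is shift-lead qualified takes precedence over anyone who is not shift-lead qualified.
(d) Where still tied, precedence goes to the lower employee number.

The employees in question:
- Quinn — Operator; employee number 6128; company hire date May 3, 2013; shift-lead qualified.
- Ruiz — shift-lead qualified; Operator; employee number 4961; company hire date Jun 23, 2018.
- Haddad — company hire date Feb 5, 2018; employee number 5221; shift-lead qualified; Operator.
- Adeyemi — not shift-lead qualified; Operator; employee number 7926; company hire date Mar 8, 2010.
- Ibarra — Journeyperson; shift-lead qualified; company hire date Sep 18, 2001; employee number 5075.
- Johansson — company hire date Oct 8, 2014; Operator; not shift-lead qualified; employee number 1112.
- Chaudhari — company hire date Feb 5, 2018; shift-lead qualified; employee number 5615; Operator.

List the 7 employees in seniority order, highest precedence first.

By classification: Ibarra (Journeyperson); then Adeyemi, Quinn, Johansson, Haddad, Chaudhari and Ruiz (Operator).
Among Adeyemi, Quinn, Johansson, Haddad, Chaudhari and Ruiz, by company hire date (earlier first): Adeyemi (Mar 8, 2010) before Quinn (May 3, 2013) before Johansson (Oct 8, 2014) before Haddad and Chaudhari (Feb 5, 2018) before Ruiz (Jun 23, 2018).
Haddad and Chaudhari are each shift-lead qualified, so the next rule applies.
Among Haddad and Chaudhari, by employee number (lower first): Haddad (5221) before Chaudhari (5615).
Full order: Ibarra, Adeyemi, Quinn, Johansson, Haddad, Chaudhari, Ruiz.

Ibarra, Adeyemi, Quinn, Johansson, Haddad, Chaudhari, Ruiz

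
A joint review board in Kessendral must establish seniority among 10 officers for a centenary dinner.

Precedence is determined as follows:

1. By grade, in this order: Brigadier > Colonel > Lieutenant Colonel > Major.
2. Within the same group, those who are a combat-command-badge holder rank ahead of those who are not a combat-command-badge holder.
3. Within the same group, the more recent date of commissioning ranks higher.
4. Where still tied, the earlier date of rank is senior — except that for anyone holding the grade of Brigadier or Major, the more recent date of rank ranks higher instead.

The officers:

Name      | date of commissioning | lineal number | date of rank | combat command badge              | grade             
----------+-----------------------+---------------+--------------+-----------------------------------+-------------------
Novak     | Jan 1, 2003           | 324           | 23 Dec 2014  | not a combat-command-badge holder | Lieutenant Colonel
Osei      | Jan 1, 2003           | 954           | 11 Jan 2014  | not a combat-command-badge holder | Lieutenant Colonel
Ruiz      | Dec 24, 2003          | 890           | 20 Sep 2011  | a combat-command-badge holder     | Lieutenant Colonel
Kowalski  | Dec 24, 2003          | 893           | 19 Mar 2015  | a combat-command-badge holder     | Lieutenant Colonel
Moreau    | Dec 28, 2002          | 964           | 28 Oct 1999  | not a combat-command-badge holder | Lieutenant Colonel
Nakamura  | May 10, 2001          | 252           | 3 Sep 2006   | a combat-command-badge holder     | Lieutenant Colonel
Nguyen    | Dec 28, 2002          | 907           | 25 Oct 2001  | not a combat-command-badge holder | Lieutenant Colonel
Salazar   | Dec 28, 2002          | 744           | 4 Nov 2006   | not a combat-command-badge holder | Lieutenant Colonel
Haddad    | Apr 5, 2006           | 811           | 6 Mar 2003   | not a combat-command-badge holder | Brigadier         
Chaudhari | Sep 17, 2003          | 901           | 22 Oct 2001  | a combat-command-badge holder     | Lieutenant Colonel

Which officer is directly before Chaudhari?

Kowalski

By grade: Haddad (Brigadier); then Ruiz, Kowalski, Chaudhari, Nakamura, Osei, Novak, Moreau, Nguyen and Salazar (Lieutenant Colonel).
Among Ruiz, Kowalski, Chaudhari, Nakamura, Osei, Novak, Moreau, Nguyen and Salazar, a combat-command-badge holder before not a combat-command-badge holder: Ruiz, Kowalski, Chaudhari and Nakamura (a combat-command-badge holder) before Osei, Novak, Moreau, Nguyen and Salazar (not a combat-command-badge holder).
Among Ruiz, Kowalski, Chaudhari and Nakamura, by date of commissioning (later first): Ruiz and Kowalski (Dec 24, 2003) before Chaudhari (Sep 17, 2003) before Nakamura (May 10, 2001).
Among Ruiz and Kowalski, by date of rank (earlier first): Ruiz (20 Sep 2011) before Kowalski (19 Mar 2015).
Among Osei, Novak, Moreau, Nguyen and Salazar, by date of commissioning (later first): Osei and Novak (Jan 1, 2003) before Moreau, Nguyen and Salazar (Dec 28, 2002).
Among Osei and Novak, by date of rank (earlier first): Osei (11 Jan 2014) before Novak (23 Dec 2014).
Among Moreau, Nguyen and Salazar, by date of rank (earlier first): Moreau (28 Oct 1999) before Nguyen (25 Oct 2001) before Salazar (4 Nov 2006).
Order: Haddad, Ruiz, Kowalski, Chaudhari, Nakamura, Osei, Novak, Moreau, Nguyen, Salazar.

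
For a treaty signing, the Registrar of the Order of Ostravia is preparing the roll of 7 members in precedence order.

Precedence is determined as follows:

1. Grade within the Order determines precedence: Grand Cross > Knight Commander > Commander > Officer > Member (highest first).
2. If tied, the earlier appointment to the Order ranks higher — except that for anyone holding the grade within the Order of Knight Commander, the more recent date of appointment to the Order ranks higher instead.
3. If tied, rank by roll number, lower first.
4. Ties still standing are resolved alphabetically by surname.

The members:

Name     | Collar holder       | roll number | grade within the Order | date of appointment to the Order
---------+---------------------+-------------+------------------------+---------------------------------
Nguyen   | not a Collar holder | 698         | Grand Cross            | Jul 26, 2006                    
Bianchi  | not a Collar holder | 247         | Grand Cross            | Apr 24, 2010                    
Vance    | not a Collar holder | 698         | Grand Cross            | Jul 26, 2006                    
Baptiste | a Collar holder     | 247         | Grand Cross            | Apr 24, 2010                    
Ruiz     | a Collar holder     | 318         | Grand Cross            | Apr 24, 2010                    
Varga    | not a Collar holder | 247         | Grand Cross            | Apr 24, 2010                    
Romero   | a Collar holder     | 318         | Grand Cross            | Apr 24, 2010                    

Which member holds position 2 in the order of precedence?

Vance

By grade within the Order: Nguyen, Vance, Baptiste, Bianchi, Varga, Romero and Ruiz (Grand Cross).
Among Nguyen, Vance, Baptiste, Bianchi, Varga, Romero and Ruiz, by date of appointment to the Order (earlier first): Nguyen and Vance (Jul 26, 2006) before Baptiste, Bianchi, Varga, Romero and Ruiz (Apr 24, 2010).
Nguyen and Vance both have roll number 698, so the next rule applies.
Among Nguyen and Vance, alphabetically by surname: Nguyen before Vance.
Among Baptiste, Bianchi, Varga, Romero and Ruiz, by roll number (lower first): Baptiste, Bianchi and Varga (247) before Romero and Ruiz (318).
Among Baptiste, Bianchi and Varga, alphabetically by surname: Baptiste before Bianchi before Varga.
Among Romero and Ruiz, alphabetically by surname: Romero before Ruiz.
Order: Nguyen, Vance, Baptiste, Bianchi, Varga, Romero, Ruiz.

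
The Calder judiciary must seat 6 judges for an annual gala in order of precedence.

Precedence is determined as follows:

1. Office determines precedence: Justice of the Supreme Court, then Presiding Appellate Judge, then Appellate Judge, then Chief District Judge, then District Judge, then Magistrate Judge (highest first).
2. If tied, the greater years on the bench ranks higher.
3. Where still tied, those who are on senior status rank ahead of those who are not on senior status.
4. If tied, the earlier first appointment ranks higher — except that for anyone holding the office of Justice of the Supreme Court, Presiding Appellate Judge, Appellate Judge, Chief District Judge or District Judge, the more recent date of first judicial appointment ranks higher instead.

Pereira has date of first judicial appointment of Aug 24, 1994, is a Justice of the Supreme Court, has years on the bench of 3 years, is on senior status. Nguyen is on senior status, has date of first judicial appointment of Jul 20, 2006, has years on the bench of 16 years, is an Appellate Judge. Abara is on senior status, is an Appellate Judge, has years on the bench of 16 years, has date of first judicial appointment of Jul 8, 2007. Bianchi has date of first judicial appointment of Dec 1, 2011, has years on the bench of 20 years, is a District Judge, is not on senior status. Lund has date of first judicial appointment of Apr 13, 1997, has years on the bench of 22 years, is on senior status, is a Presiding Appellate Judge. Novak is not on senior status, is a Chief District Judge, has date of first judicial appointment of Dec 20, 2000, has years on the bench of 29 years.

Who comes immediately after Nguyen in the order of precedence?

By office: Pereira (Justice of the Supreme Court); then Lund (Presiding Appellate Judge); then Abara and Nguyen (Appellate Judge); then Novak (Chief District Judge); then Bianchi (District Judge).
Abara and Nguyen both have years on the bench 16 years, so the next rule applies.
Abara and Nguyen are each on senior status, so the next rule applies.
Among Abara and Nguyen, by date of first judicial appointment (later first) (reversed rule for this group): Abara (Jul 8, 2007) before Nguyen (Jul 20, 2006).
Order: Pereira, Lund, Abara, Nguyen, Novak, Bianchi.

Novak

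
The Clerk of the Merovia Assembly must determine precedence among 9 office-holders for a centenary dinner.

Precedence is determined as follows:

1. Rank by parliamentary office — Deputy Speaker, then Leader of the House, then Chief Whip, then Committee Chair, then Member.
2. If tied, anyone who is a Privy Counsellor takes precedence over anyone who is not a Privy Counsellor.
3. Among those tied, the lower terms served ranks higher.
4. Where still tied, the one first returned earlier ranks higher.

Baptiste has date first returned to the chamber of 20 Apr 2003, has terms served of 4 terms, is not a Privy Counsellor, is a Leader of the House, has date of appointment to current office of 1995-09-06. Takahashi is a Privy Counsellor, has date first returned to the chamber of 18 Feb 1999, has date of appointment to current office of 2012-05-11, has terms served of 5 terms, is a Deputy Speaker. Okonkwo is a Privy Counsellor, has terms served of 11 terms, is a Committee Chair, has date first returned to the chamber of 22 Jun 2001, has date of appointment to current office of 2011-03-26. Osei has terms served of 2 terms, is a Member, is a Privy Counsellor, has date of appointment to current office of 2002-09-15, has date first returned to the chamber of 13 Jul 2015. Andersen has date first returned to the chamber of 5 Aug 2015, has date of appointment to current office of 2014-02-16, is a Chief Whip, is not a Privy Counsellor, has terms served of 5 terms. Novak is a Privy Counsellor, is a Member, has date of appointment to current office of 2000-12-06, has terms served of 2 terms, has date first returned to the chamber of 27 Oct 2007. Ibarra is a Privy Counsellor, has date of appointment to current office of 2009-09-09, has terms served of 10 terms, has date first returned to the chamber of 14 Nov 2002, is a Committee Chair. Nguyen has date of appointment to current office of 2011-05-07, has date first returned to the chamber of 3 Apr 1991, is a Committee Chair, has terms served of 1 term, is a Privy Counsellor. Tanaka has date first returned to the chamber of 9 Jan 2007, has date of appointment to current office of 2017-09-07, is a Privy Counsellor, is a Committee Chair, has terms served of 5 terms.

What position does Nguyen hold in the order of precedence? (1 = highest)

By parliamentary office: Takahashi (Deputy Speaker); then Baptiste (Leader of the House); then Andersen (Chief Whip); then Nguyen, Tanaka, Ibarra and Okonkwo (Committee Chair); then Novak and Osei (Member).
Nguyen, Tanaka, Ibarra and Okonkwo are each a Privy Counsellor, so the next rule applies.
Among Nguyen, Tanaka, Ibarra and Okonkwo, by terms served (lower first): Nguyen (1 term) before Tanaka (5 terms) before Ibarra (10 terms) before Okonkwo (11 terms).
Novak and Osei are each a Privy Counsellor, so the next rule applies.
Novak and Osei both have terms served 2 terms, so the next rule applies.
Among Novak and Osei, by date first returned to the chamber (earlier first): Novak (27 Oct 2007) before Osei (13 Jul 2015).
Order: Takahashi, Baptiste, Andersen, Nguyen, Tanaka, Ibarra, Okonkwo, Novak, Osei. So position 4.

4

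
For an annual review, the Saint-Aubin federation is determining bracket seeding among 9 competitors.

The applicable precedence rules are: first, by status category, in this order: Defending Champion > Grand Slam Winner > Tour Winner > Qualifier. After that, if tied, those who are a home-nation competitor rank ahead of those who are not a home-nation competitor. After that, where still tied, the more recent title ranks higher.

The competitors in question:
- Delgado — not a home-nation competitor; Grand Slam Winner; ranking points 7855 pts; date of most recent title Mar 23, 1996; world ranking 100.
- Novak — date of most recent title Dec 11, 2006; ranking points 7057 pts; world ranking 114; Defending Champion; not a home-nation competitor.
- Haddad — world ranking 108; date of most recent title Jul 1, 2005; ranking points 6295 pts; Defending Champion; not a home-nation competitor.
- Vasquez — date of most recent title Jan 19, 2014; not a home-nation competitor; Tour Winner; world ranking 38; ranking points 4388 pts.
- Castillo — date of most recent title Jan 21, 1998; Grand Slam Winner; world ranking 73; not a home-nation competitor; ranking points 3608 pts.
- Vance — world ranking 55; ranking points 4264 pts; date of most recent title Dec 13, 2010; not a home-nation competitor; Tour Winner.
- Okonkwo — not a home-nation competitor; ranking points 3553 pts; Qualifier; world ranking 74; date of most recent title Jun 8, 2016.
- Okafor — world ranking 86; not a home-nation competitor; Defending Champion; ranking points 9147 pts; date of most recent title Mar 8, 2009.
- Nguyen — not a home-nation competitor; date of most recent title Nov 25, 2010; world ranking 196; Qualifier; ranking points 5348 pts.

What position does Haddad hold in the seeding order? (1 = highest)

3

By status category: Okafor, Novak and Haddad (Defending Champion); then Castillo and Delgado (Grand Slam Winner); then Vasquez and Vance (Tour Winner); then Okonkwo and Nguyen (Qualifier).
Okafor, Novak and Haddad are each not a home-nation competitor, so the next rule applies.
Among Okafor, Novak and Haddad, by date of most recent title (later first): Okafor (Mar 8, 2009) before Novak (Dec 11, 2006) before Haddad (Jul 1, 2005).
Castillo and Delgado are each not a home-nation competitor, so the next rule applies.
Among Castillo and Delgado, by date of most recent title (later first): Castillo (Jan 21, 1998) before Delgado (Mar 23, 1996).
Vasquez and Vance are each not a home-nation competitor, so the next rule applies.
Among Vasquez and Vance, by date of most recent title (later first): Vasquez (Jan 19, 2014) before Vance (Dec 13, 2010).
Okonkwo and Nguyen are each not a home-nation competitor, so the next rule applies.
Among Okonkwo and Nguyen, by date of most recent title (later first): Okonkwo (Jun 8, 2016) before Nguyen (Nov 25, 2010).
Order: Okafor, Novak, Haddad, Castillo, Delgado, Vasquez, Vance, Okonkwo, Nguyen. So position 3.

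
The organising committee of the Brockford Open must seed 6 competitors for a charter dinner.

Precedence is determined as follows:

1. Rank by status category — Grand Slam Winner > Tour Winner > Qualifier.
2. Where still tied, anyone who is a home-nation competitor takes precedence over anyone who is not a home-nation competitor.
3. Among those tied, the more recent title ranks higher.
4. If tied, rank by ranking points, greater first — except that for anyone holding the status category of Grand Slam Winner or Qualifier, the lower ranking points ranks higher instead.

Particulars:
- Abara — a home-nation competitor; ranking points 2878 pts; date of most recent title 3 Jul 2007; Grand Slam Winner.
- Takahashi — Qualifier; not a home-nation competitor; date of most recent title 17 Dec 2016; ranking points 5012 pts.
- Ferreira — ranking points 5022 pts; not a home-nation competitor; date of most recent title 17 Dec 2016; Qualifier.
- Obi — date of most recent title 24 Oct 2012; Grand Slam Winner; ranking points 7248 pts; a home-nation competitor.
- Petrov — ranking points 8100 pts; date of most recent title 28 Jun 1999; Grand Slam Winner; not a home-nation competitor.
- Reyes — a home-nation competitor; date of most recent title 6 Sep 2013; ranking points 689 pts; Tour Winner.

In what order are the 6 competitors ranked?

Obi, Abara, Petrov, Reyes, Takahashi, Ferreira

By status category: Obi, Abara and Petrov (Grand Slam Winner); then Reyes (Tour Winner); then Takahashi and Ferreira (Qualifier).
Among Obi, Abara and Petrov, a home-nation competitor before not a home-nation competitor: Obi and Abara (a home-nation competitor) before Petrov (not a home-nation competitor).
Among Obi and Abara, by date of most recent title (later first): Obi (24 Oct 2012) before Abara (3 Jul 2007).
Takahashi and Ferreira are each not a home-nation competitor, so the next rule applies.
Takahashi and Ferreira both have date of most recent title 17 Dec 2016, so the next rule applies.
Among Takahashi and Ferreira, by ranking points (lower first) (reversed rule for this group): Takahashi (5012 pts) before Ferreira (5022 pts).
Full order: Obi, Abara, Petrov, Reyes, Takahashi, Ferreira.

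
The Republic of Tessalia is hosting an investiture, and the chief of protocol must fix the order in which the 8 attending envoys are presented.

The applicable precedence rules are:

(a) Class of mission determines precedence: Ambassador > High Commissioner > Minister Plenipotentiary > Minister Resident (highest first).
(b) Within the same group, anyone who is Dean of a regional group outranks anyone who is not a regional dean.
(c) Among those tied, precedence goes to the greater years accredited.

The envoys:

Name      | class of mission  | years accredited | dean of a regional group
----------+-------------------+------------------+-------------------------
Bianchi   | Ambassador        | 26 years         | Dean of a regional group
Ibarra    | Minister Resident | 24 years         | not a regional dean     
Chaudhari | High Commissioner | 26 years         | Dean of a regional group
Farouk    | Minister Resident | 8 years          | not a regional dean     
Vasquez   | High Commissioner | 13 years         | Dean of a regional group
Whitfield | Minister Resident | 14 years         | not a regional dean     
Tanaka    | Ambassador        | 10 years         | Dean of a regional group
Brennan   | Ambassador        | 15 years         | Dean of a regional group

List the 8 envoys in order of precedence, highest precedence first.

By class of mission: Bianchi, Brennan and Tanaka (Ambassador); then Chaudhari and Vasquez (High Commissioner); then Ibarra, Whitfield and Farouk (Minister Resident).
Bianchi, Brennan and Tanaka are each Dean of a regional group, so the next rule applies.
Among Bianchi, Brennan and Tanaka, by years accredited (higher first): Bianchi (26 years) before Brennan (15 years) before Tanaka (10 years).
Chaudhari and Vasquez are each Dean of a regional group, so the next rule applies.
Among Chaudhari and Vasquez, by years accredited (higher first): Chaudhari (26 years) before Vasquez (13 years).
Ibarra, Whitfield and Farouk are each not a regional dean, so the next rule applies.
Among Ibarra, Whitfield and Farouk, by years accredited (higher first): Ibarra (24 years) before Whitfield (14 years) before Farouk (8 years).
Full order: Bianchi, Brennan, Tanaka, Chaudhari, Vasquez, Ibarra, Whitfield, Farouk.

Bianchi, Brennan, Tanaka, Chaudhari, Vasquez, Ibarra, Whitfield, Farouk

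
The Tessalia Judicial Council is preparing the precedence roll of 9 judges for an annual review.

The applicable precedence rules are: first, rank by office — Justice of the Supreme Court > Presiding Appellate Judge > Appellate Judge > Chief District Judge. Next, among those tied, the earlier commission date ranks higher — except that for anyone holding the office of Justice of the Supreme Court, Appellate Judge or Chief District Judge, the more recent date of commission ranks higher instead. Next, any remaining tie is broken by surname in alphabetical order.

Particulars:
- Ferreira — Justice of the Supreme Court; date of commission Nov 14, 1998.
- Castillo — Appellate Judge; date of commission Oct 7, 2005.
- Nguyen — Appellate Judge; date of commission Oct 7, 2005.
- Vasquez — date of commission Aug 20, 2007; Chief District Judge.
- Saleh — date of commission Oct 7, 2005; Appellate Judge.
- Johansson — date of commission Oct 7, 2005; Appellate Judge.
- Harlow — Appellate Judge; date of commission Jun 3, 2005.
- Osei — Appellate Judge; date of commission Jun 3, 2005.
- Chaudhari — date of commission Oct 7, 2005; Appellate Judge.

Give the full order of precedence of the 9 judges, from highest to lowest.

By office: Ferreira (Justice of the Supreme Court); then Castillo, Chaudhari, Johansson, Nguyen, Saleh, Harlow and Osei (Appellate Judge); then Vasquez (Chief District Judge).
Among Castillo, Chaudhari, Johansson, Nguyen, Saleh, Harlow and Osei, by date of commission (later first) (reversed rule for this group): Castillo, Chaudhari, Johansson, Nguyen and Saleh (Oct 7, 2005) before Harlow and Osei (Jun 3, 2005).
Among Castillo, Chaudhari, Johansson, Nguyen and Saleh, alphabetically by surname: Castillo before Chaudhari before Johansson before Nguyen before Saleh.
Among Harlow and Osei, alphabetically by surname: Harlow before Osei.
Full order: Ferreira, Castillo, Chaudhari, Johansson, Nguyen, Saleh, Harlow, Osei, Vasquez.

Ferreira, Castillo, Chaudhari, Johansson, Nguyen, Saleh, Harlow, Osei, Vasquez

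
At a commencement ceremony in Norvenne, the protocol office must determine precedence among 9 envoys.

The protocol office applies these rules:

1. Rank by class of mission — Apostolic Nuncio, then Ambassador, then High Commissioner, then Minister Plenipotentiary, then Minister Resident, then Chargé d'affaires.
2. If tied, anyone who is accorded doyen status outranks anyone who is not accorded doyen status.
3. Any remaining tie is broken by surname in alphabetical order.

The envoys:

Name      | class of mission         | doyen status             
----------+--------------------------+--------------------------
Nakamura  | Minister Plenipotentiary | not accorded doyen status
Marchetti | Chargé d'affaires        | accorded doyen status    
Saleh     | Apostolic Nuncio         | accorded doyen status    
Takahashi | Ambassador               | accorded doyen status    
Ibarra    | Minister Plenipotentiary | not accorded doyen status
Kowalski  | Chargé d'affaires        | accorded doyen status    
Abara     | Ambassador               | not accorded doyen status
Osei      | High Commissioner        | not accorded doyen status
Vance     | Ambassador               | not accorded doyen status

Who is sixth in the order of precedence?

Ibarra

By class of mission: Saleh (Apostolic Nuncio); then Takahashi, Abara and Vance (Ambassador); then Osei (High Commissioner); then Ibarra and Nakamura (Minister Plenipotentiary); then Kowalski and Marchetti (Chargé d'affaires).
Among Takahashi, Abara and Vance, accorded doyen status before not accorded doyen status: Takahashi (accorded doyen status) before Abara and Vance (not accorded doyen status).
Among Abara and Vance, alphabetically by surname: Abara before Vance.
Ibarra and Nakamura are each not accorded doyen status, so the next rule applies.
Among Ibarra and Nakamura, alphabetically by surname: Ibarra before Nakamura.
Kowalski and Marchetti are each accorded doyen status, so the next rule applies.
Among Kowalski and Marchetti, alphabetically by surname: Kowalski before Marchetti.
Order: Saleh, Takahashi, Abara, Vance, Osei, Ibarra, Nakamura, Kowalski, Marchetti.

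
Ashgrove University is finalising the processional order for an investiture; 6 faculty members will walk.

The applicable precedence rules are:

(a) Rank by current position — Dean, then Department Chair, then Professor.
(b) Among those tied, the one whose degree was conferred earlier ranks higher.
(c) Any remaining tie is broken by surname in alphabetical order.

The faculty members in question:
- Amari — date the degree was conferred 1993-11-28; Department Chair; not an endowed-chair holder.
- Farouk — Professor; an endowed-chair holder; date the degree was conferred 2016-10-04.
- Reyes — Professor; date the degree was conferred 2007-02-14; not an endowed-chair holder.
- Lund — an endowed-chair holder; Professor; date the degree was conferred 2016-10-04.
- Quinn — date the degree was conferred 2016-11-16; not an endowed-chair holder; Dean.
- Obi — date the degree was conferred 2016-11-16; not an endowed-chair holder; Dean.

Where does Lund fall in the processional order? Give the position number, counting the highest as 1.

By current position: Obi and Quinn (Dean); then Amari (Department Chair); then Reyes, Farouk and Lund (Professor).
Obi and Quinn both have date the degree was conferred 2016-11-16, so the next rule applies.
Among Obi and Quinn, alphabetically by surname: Obi before Quinn.
Among Reyes, Farouk and Lund, by date the degree was conferred (earlier first): Reyes (2007-02-14) before Farouk and Lund (2016-10-04).
Among Farouk and Lund, alphabetically by surname: Farouk before Lund.
Order: Obi, Quinn, Amari, Reyes, Farouk, Lund. So position 6.

6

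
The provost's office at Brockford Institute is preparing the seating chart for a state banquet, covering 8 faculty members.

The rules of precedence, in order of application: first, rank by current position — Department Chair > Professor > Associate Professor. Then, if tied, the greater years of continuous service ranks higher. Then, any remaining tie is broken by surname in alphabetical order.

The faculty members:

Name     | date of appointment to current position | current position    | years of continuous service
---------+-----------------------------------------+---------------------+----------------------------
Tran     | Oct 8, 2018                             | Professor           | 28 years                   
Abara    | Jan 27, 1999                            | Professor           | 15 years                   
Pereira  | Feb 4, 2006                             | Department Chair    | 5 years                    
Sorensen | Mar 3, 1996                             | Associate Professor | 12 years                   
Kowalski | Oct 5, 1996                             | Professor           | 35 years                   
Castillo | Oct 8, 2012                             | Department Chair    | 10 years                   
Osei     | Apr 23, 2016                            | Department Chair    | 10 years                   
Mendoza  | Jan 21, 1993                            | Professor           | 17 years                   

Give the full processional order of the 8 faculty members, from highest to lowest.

By current position: Castillo, Osei and Pereira (Department Chair); then Kowalski, Tran, Mendoza and Abara (Professor); then Sorensen (Associate Professor).
Among Castillo, Osei and Pereira, by years of continuous service (higher first): Castillo and Osei (10 years) before Pereira (5 years).
Among Castillo and Osei, alphabetically by surname: Castillo before Osei.
Among Kowalski, Tran, Mendoza and Abara, by years of continuous service (higher first): Kowalski (35 years) before Tran (28 years) before Mendoza (17 years) before Abara (15 years).
Full order: Castillo, Osei, Pereira, Kowalski, Tran, Mendoza, Abara, Sorensen.

Castillo, Osei, Pereira, Kowalski, Tran, Mendoza, Abara, Sorensen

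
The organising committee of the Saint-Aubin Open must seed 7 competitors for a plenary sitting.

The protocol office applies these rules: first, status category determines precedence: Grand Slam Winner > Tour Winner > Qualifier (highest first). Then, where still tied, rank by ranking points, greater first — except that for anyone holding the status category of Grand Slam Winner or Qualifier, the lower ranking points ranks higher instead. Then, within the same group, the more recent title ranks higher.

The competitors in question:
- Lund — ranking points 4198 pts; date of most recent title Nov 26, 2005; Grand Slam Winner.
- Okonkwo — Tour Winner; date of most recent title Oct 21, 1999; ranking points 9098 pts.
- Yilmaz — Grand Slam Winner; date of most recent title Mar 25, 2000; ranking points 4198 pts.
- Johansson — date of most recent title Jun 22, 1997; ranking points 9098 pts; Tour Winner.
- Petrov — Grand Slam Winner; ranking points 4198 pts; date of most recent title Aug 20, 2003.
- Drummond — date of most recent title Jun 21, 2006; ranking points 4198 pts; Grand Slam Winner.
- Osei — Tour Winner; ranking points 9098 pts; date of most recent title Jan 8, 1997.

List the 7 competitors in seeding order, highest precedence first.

By status category: Drummond, Lund, Petrov and Yilmaz (Grand Slam Winner); then Okonkwo, Johansson and Osei (Tour Winner).
Drummond, Lund, Petrov and Yilmaz all have ranking points 4198 pts, so the next rule applies.
Among Drummond, Lund, Petrov and Yilmaz, by date of most recent title (later first): Drummond (Jun 21, 2006) before Lund (Nov 26, 2005) before Petrov (Aug 20, 2003) before Yilmaz (Mar 25, 2000).
Okonkwo, Johansson and Osei all have ranking points 9098 pts, so the next rule applies.
Among Okonkwo, Johansson and Osei, by date of most recent title (later first): Okonkwo (Oct 21, 1999) before Johansson (Jun 22, 1997) before Osei (Jan 8, 1997).
Full order: Drummond, Lund, Petrov, Yilmaz, Okonkwo, Johansson, Osei.

Drummond, Lund, Petrov, Yilmaz, Okonkwo, Johansson, Osei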